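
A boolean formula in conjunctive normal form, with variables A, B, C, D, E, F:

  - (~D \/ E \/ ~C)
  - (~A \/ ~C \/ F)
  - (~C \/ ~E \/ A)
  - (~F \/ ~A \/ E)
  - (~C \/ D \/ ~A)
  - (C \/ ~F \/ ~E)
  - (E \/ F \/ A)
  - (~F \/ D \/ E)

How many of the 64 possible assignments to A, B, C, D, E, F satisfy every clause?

16

Split on E, then A.
  E=1, A=1: B free; 3 ways for (C,D,F) × 2^1 = 6.
  E=1, A=0: remaining (B,C,D,F) ∈ {(0,0,0,0); (0,0,1,0); (1,0,0,0); (1,0,1,0)} — 4.
  E=0, A=1: remaining (B,C,D,F) ∈ {(0,0,0,0); (0,0,1,0); (1,0,0,0); (1,0,1,0)} — 4.
  E=0, A=0: remaining (B,C,D,F) ∈ {(0,0,1,1); (1,0,1,1)} — 2.
Total: 6 + 4 + 4 + 2 = 16.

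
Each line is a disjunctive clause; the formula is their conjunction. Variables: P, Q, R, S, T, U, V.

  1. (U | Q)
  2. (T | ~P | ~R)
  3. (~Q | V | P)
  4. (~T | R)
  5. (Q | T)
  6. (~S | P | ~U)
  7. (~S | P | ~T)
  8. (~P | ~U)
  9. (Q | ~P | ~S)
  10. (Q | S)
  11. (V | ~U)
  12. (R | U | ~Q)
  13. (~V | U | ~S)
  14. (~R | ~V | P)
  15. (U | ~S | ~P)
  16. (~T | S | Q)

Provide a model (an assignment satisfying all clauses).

P=T, Q=T, R=T, S=F, T=T, U=F, V=F

Branch on P: take P = True.
  then U is forced to False.
  then Q is forced to True.
  then R is forced to True.
  then T is forced to True.
  then S is forced to False.
V is now unconstrained; take V = False.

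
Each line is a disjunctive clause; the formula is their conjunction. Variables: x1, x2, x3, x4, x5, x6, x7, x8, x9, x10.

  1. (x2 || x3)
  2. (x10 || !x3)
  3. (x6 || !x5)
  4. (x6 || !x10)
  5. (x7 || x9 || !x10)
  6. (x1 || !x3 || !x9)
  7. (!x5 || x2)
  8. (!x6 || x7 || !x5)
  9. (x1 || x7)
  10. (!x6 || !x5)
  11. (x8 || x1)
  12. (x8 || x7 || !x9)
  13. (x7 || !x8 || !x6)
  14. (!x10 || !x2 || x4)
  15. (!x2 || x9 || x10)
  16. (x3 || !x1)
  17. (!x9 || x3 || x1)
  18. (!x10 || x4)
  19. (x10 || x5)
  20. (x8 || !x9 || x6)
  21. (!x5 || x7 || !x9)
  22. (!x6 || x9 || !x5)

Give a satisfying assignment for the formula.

x1 = T, x2 = T, x3 = T, x4 = T, x5 = F, x6 = T, x7 = T, x8 = F, x9 = T, x10 = T

Pure literal: x4 appears only positively; assign x4 = True.
x7 occurs only positively in the remaining clauses — set x7 = True.
Branch on x1: take x1 = True.
  then x3 is forced to True.
  then x10 is forced to True.
  then x6 is forced to True.
  then x5 is forced to False.
x2, x8, x9 are now unconstrained; take x2 = True, x8 = False, x9 = True.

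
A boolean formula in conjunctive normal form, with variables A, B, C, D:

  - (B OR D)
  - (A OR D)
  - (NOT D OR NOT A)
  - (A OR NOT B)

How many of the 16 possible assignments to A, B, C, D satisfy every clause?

4

The models are:
  A=F B=F C=F D=T
  A=F B=F C=T D=T
  A=T B=T C=F D=F
  A=T B=T C=T D=F
That's 4 in total.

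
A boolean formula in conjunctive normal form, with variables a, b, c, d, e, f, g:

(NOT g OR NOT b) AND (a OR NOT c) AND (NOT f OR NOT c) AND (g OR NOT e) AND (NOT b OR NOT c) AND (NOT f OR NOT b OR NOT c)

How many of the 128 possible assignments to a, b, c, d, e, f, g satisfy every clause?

38

Case analysis on c and b:
  c=T, b=T: a clause becomes empty — 0.
  c=T, b=F: d free; 3 ways for (a,e,f,g) × 2^1 = 6.
  c=F, b=T: forces e=F; g=F; a, d, f free → 2^3 = 8.
  c=F, b=F: a, d, f free; 3 ways for (e,g) × 2^3 = 24.
Total: 0 + 6 + 8 + 24 = 38.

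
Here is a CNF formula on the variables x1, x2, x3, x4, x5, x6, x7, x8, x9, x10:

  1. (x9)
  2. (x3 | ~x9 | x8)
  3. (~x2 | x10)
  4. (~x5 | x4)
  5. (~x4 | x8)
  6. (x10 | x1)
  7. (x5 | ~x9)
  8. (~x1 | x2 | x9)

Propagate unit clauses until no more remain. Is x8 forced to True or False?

True

Unit clause (x9) sets x9 = True.
In (~x9 | x5), ~x9 is now false; x5 must hold, so x5 = True.
From (~x5 | x4) and x5 = True: x4 = True.
In (x8 | ~x4), ~x4 is now false; x8 must hold, so x8 = True.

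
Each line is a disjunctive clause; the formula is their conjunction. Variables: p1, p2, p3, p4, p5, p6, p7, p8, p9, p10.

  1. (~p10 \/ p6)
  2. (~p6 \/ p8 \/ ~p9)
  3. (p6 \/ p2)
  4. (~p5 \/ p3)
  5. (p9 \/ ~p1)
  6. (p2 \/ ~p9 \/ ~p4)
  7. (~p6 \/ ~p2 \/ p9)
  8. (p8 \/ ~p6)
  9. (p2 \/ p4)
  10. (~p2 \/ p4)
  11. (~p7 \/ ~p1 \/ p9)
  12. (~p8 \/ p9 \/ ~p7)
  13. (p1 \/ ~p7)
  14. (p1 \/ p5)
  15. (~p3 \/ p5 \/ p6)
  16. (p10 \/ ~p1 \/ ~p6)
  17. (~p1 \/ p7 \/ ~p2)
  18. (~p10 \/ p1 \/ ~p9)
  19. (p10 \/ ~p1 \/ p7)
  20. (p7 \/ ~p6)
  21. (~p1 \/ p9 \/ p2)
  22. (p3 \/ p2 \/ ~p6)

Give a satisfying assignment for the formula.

p1 = True  p2 = True  p3 = True  p4 = True  p5 = True  p6 = True  p7 = True  p8 = True  p9 = True  p10 = True

Branch on p1: take p1 = True.
  then p9 is forced to True.
Try p2 = True.
  then p4 is forced to True.
  then p7 is forced to True.
The remaining clauses are satisfied by p3 = True, p5 = True, p6 = True, p8 = True, p10 = True.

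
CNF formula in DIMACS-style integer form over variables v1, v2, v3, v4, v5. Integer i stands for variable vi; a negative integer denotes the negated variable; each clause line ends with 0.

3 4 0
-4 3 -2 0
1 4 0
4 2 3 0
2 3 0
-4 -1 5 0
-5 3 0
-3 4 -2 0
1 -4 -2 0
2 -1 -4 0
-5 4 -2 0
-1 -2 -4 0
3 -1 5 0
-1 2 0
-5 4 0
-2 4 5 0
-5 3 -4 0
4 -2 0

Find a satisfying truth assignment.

Set v1 = False and propagate.
  then v4 is forced to True.
  then v2 is forced to False.
  then v3 is forced to True.
v5 is now unconstrained; take v5 = False.
Every clause has at least one true literal under this assignment.
Check each clause:
  1. (v3 OR v4) — v3 is true.
  2. (v3 OR NOT v2 OR NOT v4) — v3 is true.
  3. (v4 OR v1) — v4 is true.
  4. (v2 OR v4 OR v3) — v3 is true.
  5. (v3 OR v2) — v3 is true.
  6. (NOT v4 OR NOT v1 OR v5) — NOT v1 is true.
  7. (v3 OR NOT v5) — v3 is true.
  8. (NOT v2 OR v4 OR NOT v3) — v4 is true.
  9. (NOT v2 OR NOT v4 OR v1) — NOT v2 is true.
  10. (NOT v1 OR v2 OR NOT v4) — NOT v1 is true.
  11. (v4 OR NOT v2 OR NOT v5) — NOT v5 is true.
  12. (NOT v4 OR NOT v2 OR NOT v1) — NOT v2 is true.
  13. (v5 OR v3 OR NOT v1) — v3 is true.
  14. (NOT v1 OR v2) — NOT v1 is true.
  15. (NOT v5 OR v4) — NOT v5 is true.
  16. (v5 OR v4 OR NOT v2) — v4 is true.
  17. (NOT v5 OR v3 OR NOT v4) — v3 is true.
  18. (v4 OR NOT v2) — v4 is true.

v1=F, v2=F, v3=T, v4=T, v5=F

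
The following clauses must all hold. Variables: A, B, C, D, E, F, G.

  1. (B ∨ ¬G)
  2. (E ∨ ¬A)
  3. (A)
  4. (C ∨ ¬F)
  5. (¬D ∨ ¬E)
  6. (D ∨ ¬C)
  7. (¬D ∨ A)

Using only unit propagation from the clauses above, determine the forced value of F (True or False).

False

(A) is a unit clause: A = True.
(E ∨ ¬A): since A = True, the clause reduces to (E). E = True.
(¬D ∨ ¬E): since E = True, the clause reduces to (¬D). D = False.
(¬C ∨ D) with D = False leaves only ¬C, so C = False.
In (¬F ∨ C), C is now false; ¬F must hold, so F = False.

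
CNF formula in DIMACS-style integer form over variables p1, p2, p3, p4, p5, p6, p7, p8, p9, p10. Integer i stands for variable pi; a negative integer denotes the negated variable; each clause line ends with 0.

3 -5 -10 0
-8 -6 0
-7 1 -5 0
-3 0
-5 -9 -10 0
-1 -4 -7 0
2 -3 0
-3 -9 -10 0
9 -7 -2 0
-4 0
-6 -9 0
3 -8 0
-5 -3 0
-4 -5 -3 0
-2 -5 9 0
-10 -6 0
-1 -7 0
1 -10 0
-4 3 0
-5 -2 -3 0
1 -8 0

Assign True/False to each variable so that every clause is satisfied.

(¬p3) is a unit clause, so p3 = False.
The clause (¬p4) is unit: p4 must be False.
Unit propagation: (¬p8) forces p8 = False.
Pure literal: p2 appears only negated; assign p2 = False.
p5 occurs only negated in the remaining clauses — set p5 = False.
Branch on p1: take p1 = True.
  then p7 is forced to False.
Set p6 = False and propagate.
p9, p10 are now unconstrained; take p9 = True, p10 = True.

p1=True, p2=False, p3=False, p4=False, p5=False, p6=False, p7=False, p8=False, p9=True, p10=True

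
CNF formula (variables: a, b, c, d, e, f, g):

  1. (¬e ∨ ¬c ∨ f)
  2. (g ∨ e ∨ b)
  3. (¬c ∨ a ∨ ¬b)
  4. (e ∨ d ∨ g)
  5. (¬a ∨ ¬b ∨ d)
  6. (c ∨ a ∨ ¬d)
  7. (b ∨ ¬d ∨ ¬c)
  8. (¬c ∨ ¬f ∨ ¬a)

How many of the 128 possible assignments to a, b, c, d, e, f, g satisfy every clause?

39

Case analysis on c and a:
  c=T, a=T: remaining (b,d,e,f,g) ∈ {(F,F,F,F,T); (T,T,F,F,F); (T,T,F,F,T)} — 3.
  c=T, a=F: remaining (b,d,e,f,g) ∈ {(F,F,F,F,T); (F,F,F,T,T); (F,F,T,T,F); (F,F,T,T,T)} — 4.
  c=F, a=T: f free; 10 ways for (b,d,e,g) × 2^1 = 20.
  c=F, a=F: b, f free; 3 ways for (d,e,g) × 2^2 = 12.
Total: 3 + 4 + 20 + 12 = 39.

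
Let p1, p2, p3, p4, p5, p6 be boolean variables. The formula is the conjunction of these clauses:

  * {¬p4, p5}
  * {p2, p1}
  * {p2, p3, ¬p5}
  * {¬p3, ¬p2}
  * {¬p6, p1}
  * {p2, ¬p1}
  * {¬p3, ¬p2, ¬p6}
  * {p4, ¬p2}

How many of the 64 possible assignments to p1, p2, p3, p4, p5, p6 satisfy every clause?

Satisfying assignments:
  p1=0 p2=1 p3=0 p4=1 p5=1 p6=0
  p1=1 p2=1 p3=0 p4=1 p5=1 p6=0
  p1=1 p2=1 p3=0 p4=1 p5=1 p6=1
Count: 3.

3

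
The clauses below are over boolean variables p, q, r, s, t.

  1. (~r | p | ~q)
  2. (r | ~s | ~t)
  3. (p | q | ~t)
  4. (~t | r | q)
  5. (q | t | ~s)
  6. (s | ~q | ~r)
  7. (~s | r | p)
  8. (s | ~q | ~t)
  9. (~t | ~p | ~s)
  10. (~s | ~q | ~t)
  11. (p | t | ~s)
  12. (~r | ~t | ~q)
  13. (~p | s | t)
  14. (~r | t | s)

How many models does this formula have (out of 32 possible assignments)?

The models are:
  p=0 q=0 r=0 s=0 t=0
  p=0 q=1 r=0 s=0 t=0
  p=1 q=0 r=1 s=0 t=1
  p=1 q=1 r=0 s=1 t=0
  p=1 q=1 r=1 s=1 t=0
Count: 5.

5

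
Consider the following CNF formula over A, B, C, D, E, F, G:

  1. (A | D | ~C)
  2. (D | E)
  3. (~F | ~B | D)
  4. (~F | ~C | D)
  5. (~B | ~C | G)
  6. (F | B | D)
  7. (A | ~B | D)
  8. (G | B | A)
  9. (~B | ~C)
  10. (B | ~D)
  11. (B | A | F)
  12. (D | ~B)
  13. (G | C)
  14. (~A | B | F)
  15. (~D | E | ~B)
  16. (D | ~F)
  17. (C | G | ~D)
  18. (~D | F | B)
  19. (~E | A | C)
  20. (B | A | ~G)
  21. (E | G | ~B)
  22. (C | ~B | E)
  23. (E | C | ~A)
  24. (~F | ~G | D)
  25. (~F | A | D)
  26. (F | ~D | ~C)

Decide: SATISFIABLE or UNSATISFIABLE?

Set A = True and propagate.
Try B = True.
  then C is forced to False.
  then D is forced to True.
  then G is forced to True.
  then E is forced to True.
F is now unconstrained; take F = False.
So A=True, B=True, C=False, D=True, E=True, F=False, G=True is a satisfying assignment.

SATISFIABLE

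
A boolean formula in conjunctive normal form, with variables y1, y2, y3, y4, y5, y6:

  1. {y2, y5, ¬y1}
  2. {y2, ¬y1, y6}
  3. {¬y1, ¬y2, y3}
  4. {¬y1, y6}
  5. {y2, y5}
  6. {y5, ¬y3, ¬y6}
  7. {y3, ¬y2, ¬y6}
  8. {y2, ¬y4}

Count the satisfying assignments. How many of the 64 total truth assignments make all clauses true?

Split on y2, then y1.
  y2=T, y1=T: remaining (y3,y4,y5,y6) ∈ {(T,F,T,T); (T,T,T,T)} — 2.
  y2=T, y1=F: y4 free; 5 ways for (y3,y5,y6) × 2^1 = 10.
  y2=F, y1=T: remaining (y3,y4,y5,y6) ∈ {(F,F,T,T); (T,F,T,T)} — 2.
  y2=F, y1=F: remaining (y3,y4,y5,y6) ∈ {(F,F,T,F); (F,F,T,T); (T,F,T,F); (T,F,T,T)} — 4.
Total: 2 + 10 + 2 + 4 = 18.

18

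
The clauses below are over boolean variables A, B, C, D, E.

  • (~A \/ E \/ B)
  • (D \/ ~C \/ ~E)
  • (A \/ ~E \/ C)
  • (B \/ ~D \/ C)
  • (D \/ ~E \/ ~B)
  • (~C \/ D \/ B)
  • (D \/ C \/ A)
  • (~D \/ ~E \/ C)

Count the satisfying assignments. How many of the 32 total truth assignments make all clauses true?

13

Case analysis on C and D:
  C=1, D=1: 7 of the 8 assignments to (A,B,E) work.
  C=1, D=0: remaining (A,B,E) ∈ {(0,1,0); (1,1,0)} — 2.
  C=0, D=1: remaining (A,B,E) ∈ {(0,1,0); (1,1,0)} — 2.
  C=0, D=0: remaining (A,B,E) ∈ {(1,0,1); (1,1,0)} — 2.
Total: 7 + 2 + 2 + 2 = 13.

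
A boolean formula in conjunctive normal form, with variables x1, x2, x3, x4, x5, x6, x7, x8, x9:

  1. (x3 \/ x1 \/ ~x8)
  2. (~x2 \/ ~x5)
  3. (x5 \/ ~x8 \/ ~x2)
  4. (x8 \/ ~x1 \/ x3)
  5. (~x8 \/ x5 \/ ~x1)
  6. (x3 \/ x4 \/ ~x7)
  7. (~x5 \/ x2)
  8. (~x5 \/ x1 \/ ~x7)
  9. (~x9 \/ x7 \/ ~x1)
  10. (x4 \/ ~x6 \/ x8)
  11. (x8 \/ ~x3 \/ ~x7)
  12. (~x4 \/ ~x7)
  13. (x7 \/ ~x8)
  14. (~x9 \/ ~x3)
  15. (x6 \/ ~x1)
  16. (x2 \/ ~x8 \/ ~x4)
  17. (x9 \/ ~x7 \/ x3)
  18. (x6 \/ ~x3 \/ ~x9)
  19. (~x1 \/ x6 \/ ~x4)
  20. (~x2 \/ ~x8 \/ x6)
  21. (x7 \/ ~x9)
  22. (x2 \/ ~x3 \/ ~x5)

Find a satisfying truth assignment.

x1=T, x2=T, x3=T, x4=T, x5=F, x6=T, x7=F, x8=F, x9=F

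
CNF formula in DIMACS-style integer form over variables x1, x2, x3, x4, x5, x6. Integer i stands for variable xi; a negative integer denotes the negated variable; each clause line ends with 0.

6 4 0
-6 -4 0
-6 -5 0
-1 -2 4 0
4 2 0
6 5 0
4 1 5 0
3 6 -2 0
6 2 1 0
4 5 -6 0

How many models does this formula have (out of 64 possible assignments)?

4

The models are:
  x1=0 x2=1 x3=1 x4=1 x5=1 x6=0
  x1=1 x2=0 x3=0 x4=1 x5=1 x6=0
  x1=1 x2=0 x3=1 x4=1 x5=1 x6=0
  x1=1 x2=1 x3=1 x4=1 x5=1 x6=0
That's 4 in total.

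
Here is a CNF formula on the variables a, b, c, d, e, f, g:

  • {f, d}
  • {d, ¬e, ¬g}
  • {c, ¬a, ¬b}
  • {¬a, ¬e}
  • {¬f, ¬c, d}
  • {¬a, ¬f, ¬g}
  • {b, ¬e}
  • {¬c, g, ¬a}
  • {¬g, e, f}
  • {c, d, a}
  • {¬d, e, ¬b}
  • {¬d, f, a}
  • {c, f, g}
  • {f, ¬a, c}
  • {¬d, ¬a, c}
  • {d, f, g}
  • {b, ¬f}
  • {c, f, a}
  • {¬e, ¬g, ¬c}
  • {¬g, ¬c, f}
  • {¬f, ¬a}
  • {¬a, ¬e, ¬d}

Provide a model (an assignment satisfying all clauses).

Set a = False and propagate.
The remaining clauses are satisfied by b = True, c = True, d = True, e = True, f = True, g = False.

a=F, b=T, c=T, d=T, e=T, f=T, g=F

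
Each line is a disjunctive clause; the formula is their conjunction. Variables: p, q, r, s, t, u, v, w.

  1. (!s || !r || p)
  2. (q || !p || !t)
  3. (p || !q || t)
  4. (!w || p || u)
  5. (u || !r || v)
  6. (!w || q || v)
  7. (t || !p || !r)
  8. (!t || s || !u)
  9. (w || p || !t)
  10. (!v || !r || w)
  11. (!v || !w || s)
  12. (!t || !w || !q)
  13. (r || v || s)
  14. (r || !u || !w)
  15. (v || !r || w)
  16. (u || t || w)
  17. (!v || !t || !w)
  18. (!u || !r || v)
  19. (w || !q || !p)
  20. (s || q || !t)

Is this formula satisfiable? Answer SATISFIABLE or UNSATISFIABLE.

SATISFIABLE

Set p = False and propagate.
Try q = False.
The remaining clauses are satisfied by r = False, s = True, t = False, u = True, v = True, w = False.
Every clause has at least one true literal under this assignment.
So p = F  q = F  r = F  s = T  t = F  u = T  v = T  w = F is a satisfying assignment.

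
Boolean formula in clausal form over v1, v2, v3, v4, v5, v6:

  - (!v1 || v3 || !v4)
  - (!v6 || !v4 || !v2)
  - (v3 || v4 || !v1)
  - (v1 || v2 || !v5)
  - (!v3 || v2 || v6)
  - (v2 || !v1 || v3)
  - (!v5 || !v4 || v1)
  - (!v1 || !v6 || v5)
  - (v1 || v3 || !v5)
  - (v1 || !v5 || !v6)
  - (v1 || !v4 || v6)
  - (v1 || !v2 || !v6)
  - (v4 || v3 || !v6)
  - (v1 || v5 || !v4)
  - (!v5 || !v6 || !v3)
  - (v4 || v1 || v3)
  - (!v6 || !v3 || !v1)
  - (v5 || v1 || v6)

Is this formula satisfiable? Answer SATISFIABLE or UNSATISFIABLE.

SATISFIABLE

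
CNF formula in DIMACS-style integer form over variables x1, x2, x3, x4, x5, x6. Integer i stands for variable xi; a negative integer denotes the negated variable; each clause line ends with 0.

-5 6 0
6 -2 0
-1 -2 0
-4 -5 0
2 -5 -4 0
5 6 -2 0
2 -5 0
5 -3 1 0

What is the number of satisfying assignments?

Case analysis on x5 and x2:
  x5=1, x2=1: remaining (x1,x3,x4,x6) ∈ {(0,0,0,1); (0,1,0,1)} — 2.
  x5=1, x2=0: a clause becomes empty — 0.
  x5=0, x2=1: remaining (x1,x3,x4,x6) ∈ {(0,0,0,1); (0,0,1,1)} — 2.
  x5=0, x2=0: x4, x6 free; 3 ways for (x1,x3) × 2^2 = 12.
Total: 2 + 0 + 2 + 12 = 16.

16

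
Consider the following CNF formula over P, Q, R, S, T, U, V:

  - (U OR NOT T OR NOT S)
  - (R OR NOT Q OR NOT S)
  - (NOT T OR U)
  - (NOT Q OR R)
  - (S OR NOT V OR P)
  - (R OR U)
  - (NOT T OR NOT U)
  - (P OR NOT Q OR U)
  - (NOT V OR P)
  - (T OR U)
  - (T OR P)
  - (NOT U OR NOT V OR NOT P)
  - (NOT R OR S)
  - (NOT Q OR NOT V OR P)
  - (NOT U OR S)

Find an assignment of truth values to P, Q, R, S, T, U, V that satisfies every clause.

P = T  Q = T  R = T  S = T  T = F  U = T  V = F

Check each clause:
  1. (NOT T OR NOT S OR U) — NOT T is true.
  2. (R OR NOT Q OR NOT S) — R is true.
  3. (NOT T OR U) — NOT T is true.
  4. (R OR NOT Q) — R is true.
  5. (P OR NOT V OR S) — P is true.
  6. (U OR R) — R is true.
  7. (NOT T OR NOT U) — NOT T is true.
  8. (P OR U OR NOT Q) — P is true.
  9. (NOT V OR P) — P is true.
  10. (U OR T) — U is true.
  11. (P OR T) — P is true.
  12. (NOT V OR NOT P OR NOT U) — NOT V is true.
  13. (NOT R OR S) — S is true.
  14. (NOT Q OR P OR NOT V) — NOT V is true.
  15. (NOT U OR S) — S is true.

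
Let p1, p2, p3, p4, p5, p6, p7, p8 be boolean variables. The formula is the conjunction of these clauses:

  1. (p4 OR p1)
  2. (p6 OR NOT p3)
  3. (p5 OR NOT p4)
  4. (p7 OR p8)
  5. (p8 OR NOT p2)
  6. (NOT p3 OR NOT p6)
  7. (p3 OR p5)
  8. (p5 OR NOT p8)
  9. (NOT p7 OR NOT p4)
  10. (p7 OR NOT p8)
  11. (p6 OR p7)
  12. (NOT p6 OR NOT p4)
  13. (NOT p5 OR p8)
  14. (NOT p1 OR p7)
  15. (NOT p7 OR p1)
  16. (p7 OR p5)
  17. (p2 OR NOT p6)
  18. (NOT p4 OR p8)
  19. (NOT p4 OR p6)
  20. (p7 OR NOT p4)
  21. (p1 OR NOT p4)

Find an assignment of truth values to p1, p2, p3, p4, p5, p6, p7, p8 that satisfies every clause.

p1=1, p2=1, p3=0, p4=0, p5=1, p6=0, p7=1, p8=1

Set p1 = True and propagate.
  then p7 is forced to True.
  then p4 is forced to False.
Set p2 = True and propagate.
  then p8 is forced to True.
  then p5 is forced to True.
The remaining clauses are satisfied by p3 = False, p6 = False.
Every clause has at least one true literal under this assignment.
Check each clause:
  1. (p1 OR p4) — p1 is true.
  2. (p6 OR NOT p3) — NOT p3 is true.
  3. (p5 OR NOT p4) — NOT p4 is true.
  4. (p8 OR p7) — p8 is true.
  5. (NOT p2 OR p8) — p8 is true.
  6. (NOT p3 OR NOT p6) — NOT p6 is true.
  7. (p5 OR p3) — p5 is true.
  8. (p5 OR NOT p8) — p5 is true.
  9. (NOT p7 OR NOT p4) — NOT p4 is true.
  10. (NOT p8 OR p7) — p7 is true.
  11. (p6 OR p7) — p7 is true.
  12. (NOT p4 OR NOT p6) — NOT p6 is true.
  13. (NOT p5 OR p8) — p8 is true.
  14. (p7 OR NOT p1) — p7 is true.
  15. (NOT p7 OR p1) — p1 is true.
  16. (p5 OR p7) — p5 is true.
  17. (p2 OR NOT p6) — p2 is true.
  18. (p8 OR NOT p4) — p8 is true.
  19. (NOT p4 OR p6) — NOT p4 is true.
  20. (NOT p4 OR p7) — NOT p4 is true.
  21. (NOT p4 OR p1) — p1 is true.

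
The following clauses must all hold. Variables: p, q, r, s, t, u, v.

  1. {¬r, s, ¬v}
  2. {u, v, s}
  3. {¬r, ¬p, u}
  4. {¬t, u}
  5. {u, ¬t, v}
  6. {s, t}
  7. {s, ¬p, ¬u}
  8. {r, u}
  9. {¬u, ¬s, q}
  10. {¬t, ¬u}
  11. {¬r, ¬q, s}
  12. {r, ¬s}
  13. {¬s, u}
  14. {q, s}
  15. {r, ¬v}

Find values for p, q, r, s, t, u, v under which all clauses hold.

Set p = True and propagate.
Branch on q: take q = True.
Try r = True.
  then u is forced to True.
  then s is forced to True.
  then t is forced to False.
v is now unconstrained; take v = True.
Every clause has at least one true literal under this assignment.
Check each clause:
  1. {¬v, ¬r, s} — s is true.
  2. {s, u, v} — s is true.
  3. {¬r, ¬p, u} — u is true.
  4. {¬t, u} — ¬t is true.
  5. {u, ¬t, v} — ¬t is true.
  6. {t, s} — s is true.
  7. {s, ¬u, ¬p} — s is true.
  8. {r, u} — r is true.
  9. {¬u, ¬s, q} — q is true.
  10. {¬t, ¬u} — ¬t is true.
  11. {s, ¬q, ¬r} — s is true.
  12. {¬s, r} — r is true.
  13. {¬s, u} — u is true.
  14. {q, s} — q is true.
  15. {¬v, r} — r is true.

p = 1, q = 1, r = 1, s = 1, t = 0, u = 1, v = 1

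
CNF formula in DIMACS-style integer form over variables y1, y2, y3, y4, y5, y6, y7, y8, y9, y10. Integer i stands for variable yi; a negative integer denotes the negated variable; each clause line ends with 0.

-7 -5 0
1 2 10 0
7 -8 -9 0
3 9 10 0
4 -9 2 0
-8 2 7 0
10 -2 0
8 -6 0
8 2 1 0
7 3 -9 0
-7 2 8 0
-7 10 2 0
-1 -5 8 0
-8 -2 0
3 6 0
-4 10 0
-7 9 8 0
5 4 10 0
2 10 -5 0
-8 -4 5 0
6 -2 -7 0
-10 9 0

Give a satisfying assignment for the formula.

y1=F, y2=T, y3=T, y4=F, y5=T, y6=F, y7=F, y8=F, y9=T, y10=T

Check each clause:
  1. (~y5 | ~y7) — ~y7 is true.
  2. (y2 | y1 | y10) — y10 is true.
  3. (~y8 | ~y9 | y7) — ~y8 is true.
  4. (y9 | y10 | y3) — y9 is true.
  5. (~y9 | y4 | y2) — y2 is true.
  6. (y7 | ~y8 | y2) — ~y8 is true.
  7. (y10 | ~y2) — y10 is true.
  8. (y8 | ~y6) — ~y6 is true.
  9. (y8 | y1 | y2) — y2 is true.
  10. (y3 | y7 | ~y9) — y3 is true.
  11. (~y7 | y2 | y8) — ~y7 is true.
  12. (y10 | ~y7 | y2) — ~y7 is true.
  13. (~y5 | y8 | ~y1) — ~y1 is true.
  14. (~y2 | ~y8) — ~y8 is true.
  15. (y6 | y3) — y3 is true.
  16. (~y4 | y10) — y10 is true.
  17. (y8 | y9 | ~y7) — ~y7 is true.
  18. (y4 | y10 | y5) — y10 is true.
  19. (~y5 | y10 | y2) — y10 is true.
  20. (y5 | ~y4 | ~y8) — ~y8 is true.
  21. (y6 | ~y7 | ~y2) — ~y7 is true.
  22. (y9 | ~y10) — y9 is true.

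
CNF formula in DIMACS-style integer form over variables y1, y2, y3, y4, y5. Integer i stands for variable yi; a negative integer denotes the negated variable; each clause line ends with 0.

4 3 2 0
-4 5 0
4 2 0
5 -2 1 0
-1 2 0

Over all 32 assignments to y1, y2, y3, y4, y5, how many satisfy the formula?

12

Case analysis on y2 and y4:
  y2=T, y4=T: remaining (y1,y3,y5) ∈ {(F,F,T); (F,T,T); (T,F,T); (T,T,T)} — 4.
  y2=T, y4=F: y3 free; 3 ways for (y1,y5) × 2^1 = 6.
  y2=F, y4=T: remaining (y1,y3,y5) ∈ {(F,F,T); (F,T,T)} — 2.
  y2=F, y4=F: a clause becomes empty — 0.
Total: 4 + 6 + 2 + 0 = 12.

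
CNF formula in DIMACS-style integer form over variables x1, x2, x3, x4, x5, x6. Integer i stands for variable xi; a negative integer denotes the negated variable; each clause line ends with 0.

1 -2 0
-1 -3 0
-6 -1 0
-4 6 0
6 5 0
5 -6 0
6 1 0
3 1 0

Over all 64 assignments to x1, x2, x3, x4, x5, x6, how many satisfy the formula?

The models are:
  x1=0 x2=0 x3=1 x4=0 x5=1 x6=1
  x1=0 x2=0 x3=1 x4=1 x5=1 x6=1
  x1=1 x2=0 x3=0 x4=0 x5=1 x6=0
  x1=1 x2=1 x3=0 x4=0 x5=1 x6=0
That's 4 in total.

4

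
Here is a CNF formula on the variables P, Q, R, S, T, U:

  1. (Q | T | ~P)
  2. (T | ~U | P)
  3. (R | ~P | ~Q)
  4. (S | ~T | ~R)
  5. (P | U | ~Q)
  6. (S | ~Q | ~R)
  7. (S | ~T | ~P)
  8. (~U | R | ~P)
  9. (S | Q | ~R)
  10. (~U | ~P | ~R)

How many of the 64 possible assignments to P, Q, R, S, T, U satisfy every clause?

Split on P, then R.
  P=T, R=T: remaining (Q,S,T,U) ∈ {(F,T,T,F); (T,T,F,F); (T,T,T,F)} — 3.
  P=T, R=F: remaining (Q,S,T,U) ∈ {(F,T,T,F)} — 1.
  P=F, R=T: remaining (Q,S,T,U) ∈ {(F,T,F,F); (F,T,T,F); (F,T,T,T); (T,T,T,T)} — 4.
  P=F, R=F: S free; 4 ways for (Q,T,U) × 2^1 = 8.
Total: 3 + 1 + 4 + 8 = 16.

16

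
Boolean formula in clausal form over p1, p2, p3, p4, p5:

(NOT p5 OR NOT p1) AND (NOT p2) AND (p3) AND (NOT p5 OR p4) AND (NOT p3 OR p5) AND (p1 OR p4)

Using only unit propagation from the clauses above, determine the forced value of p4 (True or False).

(NOT p2) stands alone — p2 = False.
(p3) is a unit clause: p3 = True.
In (NOT p3 OR p5), NOT p3 is now false; p5 must hold, so p5 = True.
(NOT p1 OR NOT p5): since p5 = True, the clause reduces to (NOT p1). p1 = False.
(NOT p5 OR p4) with p5 = True leaves only p4, so p4 = True.

True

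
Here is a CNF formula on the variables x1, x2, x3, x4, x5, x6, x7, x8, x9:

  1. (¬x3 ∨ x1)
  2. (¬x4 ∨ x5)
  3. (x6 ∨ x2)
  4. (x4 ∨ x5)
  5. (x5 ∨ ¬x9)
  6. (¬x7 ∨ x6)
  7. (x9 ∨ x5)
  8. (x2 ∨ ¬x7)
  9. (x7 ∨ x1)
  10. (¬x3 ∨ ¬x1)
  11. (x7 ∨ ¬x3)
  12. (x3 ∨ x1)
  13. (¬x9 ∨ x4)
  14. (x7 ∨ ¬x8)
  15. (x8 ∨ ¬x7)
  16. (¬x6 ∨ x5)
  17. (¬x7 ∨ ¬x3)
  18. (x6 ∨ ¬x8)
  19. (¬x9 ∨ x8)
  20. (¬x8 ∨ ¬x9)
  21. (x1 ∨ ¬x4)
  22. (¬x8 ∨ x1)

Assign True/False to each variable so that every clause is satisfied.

x1=T, x2=F, x3=F, x4=F, x5=T, x6=T, x7=F, x8=F, x9=F

x5 occurs only positively in the remaining clauses — set x5 = True.
Set x1 = True and propagate.
  then x3 is forced to False.
For the remaining variables, x2 = False, x4 = False, x6 = True, x7 = False, x8 = False, x9 = False works.
Every clause has at least one true literal under this assignment.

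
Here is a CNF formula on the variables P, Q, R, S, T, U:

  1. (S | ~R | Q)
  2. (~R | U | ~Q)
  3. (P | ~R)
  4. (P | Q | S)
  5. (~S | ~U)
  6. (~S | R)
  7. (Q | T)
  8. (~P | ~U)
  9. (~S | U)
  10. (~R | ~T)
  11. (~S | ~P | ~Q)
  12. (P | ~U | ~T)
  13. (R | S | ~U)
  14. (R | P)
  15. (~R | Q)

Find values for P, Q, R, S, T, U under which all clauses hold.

Try P = True.
  then U is forced to False.
  then S is forced to False.
The remaining clauses are satisfied by Q = True, R = False, T = True.

P=T, Q=T, R=F, S=F, T=T, U=F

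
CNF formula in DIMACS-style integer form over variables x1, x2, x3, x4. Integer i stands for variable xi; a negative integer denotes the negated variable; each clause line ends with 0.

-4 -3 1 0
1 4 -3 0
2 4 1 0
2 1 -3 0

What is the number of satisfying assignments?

11

Case analysis on x1 and x3:
  x1=1, x3=1: remaining (x2,x4) ∈ {(0,0); (0,1); (1,0); (1,1)} — 4.
  x1=1, x3=0: remaining (x2,x4) ∈ {(0,0); (0,1); (1,0); (1,1)} — 4.
  x1=0, x3=1: a clause becomes empty — 0.
  x1=0, x3=0: remaining (x2,x4) ∈ {(0,1); (1,0); (1,1)} — 3.
Total: 4 + 4 + 0 + 3 = 11.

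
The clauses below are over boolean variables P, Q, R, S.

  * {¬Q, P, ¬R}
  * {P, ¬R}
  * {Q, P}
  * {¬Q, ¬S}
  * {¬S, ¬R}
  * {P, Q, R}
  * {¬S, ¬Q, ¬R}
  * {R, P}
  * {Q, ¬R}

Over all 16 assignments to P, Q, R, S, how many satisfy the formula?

4

Satisfying assignments:
  P=1 Q=0 R=0 S=0
  P=1 Q=0 R=0 S=1
  P=1 Q=1 R=0 S=0
  P=1 Q=1 R=1 S=0
Count: 4.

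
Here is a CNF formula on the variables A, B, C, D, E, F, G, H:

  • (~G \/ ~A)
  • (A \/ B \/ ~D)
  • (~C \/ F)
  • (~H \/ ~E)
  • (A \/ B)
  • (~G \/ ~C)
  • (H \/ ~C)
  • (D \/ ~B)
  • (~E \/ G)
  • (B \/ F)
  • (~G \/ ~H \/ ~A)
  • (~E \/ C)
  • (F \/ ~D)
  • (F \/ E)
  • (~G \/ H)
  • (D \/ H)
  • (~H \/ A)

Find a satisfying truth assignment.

A = F  B = T  C = F  D = T  E = F  F = T  G = F  H = F

Check each clause:
  1. (~A \/ ~G) — ~G is true.
  2. (A \/ B \/ ~D) — B is true.
  3. (~C \/ F) — ~C is true.
  4. (~H \/ ~E) — ~H is true.
  5. (A \/ B) — B is true.
  6. (~C \/ ~G) — ~G is true.
  7. (H \/ ~C) — ~C is true.
  8. (D \/ ~B) — D is true.
  9. (G \/ ~E) — ~E is true.
  10. (B \/ F) — B is true.
  11. (~A \/ ~G \/ ~H) — ~H is true.
  12. (C \/ ~E) — ~E is true.
  13. (F \/ ~D) — F is true.
  14. (F \/ E) — F is true.
  15. (H \/ ~G) — ~G is true.
  16. (D \/ H) — D is true.
  17. (A \/ ~H) — ~H is true.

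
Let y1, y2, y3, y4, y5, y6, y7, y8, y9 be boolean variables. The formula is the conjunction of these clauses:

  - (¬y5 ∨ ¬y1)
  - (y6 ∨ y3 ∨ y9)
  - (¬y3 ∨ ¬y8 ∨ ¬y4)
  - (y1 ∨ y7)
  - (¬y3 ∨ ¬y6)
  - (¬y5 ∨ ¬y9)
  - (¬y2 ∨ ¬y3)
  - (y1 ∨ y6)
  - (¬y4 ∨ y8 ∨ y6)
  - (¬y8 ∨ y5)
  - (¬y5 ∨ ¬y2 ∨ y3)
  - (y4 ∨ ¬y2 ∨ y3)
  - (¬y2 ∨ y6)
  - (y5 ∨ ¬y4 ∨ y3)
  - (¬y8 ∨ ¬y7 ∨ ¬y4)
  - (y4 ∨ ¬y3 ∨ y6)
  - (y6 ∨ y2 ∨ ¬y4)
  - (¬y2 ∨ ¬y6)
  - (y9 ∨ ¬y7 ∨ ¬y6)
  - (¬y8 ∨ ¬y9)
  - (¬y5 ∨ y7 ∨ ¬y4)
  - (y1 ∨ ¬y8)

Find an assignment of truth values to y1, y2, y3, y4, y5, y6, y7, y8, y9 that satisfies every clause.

Try y1 = True.
  then y5 is forced to False.
  then y8 is forced to False.
Try y2 = False.
Branch on y3: take y3 = False.
  then y4 is forced to False.
For the remaining variables, y6 = True, y7 = True, y9 = True works.

y1=T, y2=F, y3=F, y4=F, y5=F, y6=T, y7=T, y8=F, y9=T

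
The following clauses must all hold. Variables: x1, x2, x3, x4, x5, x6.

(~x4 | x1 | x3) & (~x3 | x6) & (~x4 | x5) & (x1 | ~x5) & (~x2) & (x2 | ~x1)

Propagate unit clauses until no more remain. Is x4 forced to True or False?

False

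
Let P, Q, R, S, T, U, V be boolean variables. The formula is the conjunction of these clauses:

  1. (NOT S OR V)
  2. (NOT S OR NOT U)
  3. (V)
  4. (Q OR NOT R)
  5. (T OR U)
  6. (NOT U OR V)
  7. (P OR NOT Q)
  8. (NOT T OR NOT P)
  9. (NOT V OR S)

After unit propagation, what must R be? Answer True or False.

False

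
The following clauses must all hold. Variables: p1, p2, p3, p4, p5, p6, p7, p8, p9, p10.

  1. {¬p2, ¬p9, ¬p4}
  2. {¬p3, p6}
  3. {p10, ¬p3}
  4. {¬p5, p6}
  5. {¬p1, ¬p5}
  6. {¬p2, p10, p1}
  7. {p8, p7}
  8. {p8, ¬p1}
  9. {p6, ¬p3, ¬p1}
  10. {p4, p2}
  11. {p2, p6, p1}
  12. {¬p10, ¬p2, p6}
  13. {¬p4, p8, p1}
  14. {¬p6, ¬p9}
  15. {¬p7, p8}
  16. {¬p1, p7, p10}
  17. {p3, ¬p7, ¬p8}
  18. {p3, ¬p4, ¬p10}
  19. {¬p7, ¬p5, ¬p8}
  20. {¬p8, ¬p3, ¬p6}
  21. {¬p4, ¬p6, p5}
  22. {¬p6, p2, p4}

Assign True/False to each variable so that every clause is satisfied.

p1=False  p2=False  p3=False  p4=True  p5=True  p6=True  p7=False  p8=True  p9=False  p10=False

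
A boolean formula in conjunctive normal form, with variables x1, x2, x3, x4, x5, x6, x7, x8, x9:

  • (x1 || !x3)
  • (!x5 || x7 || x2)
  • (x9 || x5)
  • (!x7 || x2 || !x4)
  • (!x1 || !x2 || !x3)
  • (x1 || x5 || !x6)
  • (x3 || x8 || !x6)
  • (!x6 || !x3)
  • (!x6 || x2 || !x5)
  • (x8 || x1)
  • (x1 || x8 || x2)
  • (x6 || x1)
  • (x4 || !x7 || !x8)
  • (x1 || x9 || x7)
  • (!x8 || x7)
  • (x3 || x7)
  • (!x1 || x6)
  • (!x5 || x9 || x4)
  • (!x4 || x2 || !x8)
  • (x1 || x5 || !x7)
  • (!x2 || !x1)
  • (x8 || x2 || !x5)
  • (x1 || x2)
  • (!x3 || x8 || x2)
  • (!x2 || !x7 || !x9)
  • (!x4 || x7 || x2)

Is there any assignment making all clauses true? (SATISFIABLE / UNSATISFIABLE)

SATISFIABLE

Try x1 = False.
  then x3 is forced to False.
  then x8 is forced to True.
  then x6 is forced to True.
  then x5 is forced to True.
  then x2 is forced to True.
  then x7 is forced to True.
  then x4 is forced to True.
  then x9 is forced to False.
Every clause has at least one true literal under this assignment.
So x1=F, x2=T, x3=F, x4=T, x5=T, x6=T, x7=T, x8=T, x9=F is a satisfying assignment.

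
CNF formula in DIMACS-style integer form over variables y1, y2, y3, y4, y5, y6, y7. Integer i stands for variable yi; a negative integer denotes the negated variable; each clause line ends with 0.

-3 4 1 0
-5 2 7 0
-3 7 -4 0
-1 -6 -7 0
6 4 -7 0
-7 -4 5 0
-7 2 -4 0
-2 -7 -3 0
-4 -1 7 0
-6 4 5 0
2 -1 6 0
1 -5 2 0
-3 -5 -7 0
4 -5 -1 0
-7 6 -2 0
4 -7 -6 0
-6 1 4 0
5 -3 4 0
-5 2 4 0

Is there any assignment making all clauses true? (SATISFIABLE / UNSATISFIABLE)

Pure literal: y3 appears only negated; assign y3 = False.
Branch on y1: take y1 = False.
For the remaining variables, y2 = False, y4 = True, y5 = False, y6 = False, y7 = False works.
So y1 = 0, y2 = 0, y3 = 0, y4 = 1, y5 = 0, y6 = 0, y7 = 0 is a satisfying assignment.

SATISFIABLE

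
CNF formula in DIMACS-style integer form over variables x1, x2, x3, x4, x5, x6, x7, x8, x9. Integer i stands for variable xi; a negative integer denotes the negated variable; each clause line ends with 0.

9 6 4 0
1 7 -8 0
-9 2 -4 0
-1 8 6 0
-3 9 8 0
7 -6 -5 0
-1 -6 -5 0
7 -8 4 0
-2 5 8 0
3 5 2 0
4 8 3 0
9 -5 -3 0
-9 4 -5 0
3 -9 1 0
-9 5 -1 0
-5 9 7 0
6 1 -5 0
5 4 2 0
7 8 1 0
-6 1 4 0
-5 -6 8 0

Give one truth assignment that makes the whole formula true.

x1 = 1, x2 = 1, x3 = 0, x4 = 1, x5 = 1, x6 = 0, x7 = 1, x8 = 1, x9 = 0

x7 occurs only positively in the remaining clauses — set x7 = True.
Set x1 = True and propagate.
Set x2 = True and propagate.
Try x3 = False.
For the remaining variables, x4 = True, x5 = True, x6 = False, x8 = True, x9 = False works.
Every clause has at least one true literal under this assignment.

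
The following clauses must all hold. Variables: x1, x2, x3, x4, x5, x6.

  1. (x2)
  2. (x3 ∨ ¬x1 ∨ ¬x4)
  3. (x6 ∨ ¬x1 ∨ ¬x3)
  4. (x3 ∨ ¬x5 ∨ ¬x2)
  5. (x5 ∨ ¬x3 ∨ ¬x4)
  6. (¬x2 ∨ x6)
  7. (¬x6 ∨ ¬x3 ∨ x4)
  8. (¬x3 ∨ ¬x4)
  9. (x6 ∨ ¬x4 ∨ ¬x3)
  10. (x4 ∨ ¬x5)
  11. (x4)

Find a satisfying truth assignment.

x1=0, x2=1, x3=0, x4=1, x5=0, x6=1

Unit propagation: (x2) forces x2 = True.
Unit propagation: (x6) forces x6 = True.
The clause (x4) is unit: x4 must be True.
Unit propagation: (¬x3) forces x3 = False.
The clause (¬x1) is unit: x1 must be False.
Unit propagation: (¬x5) forces x5 = False.
Check each clause:
  1. (x2) — x2 is true.
  2. (x3 ∨ ¬x4 ∨ ¬x1) — ¬x1 is true.
  3. (¬x3 ∨ ¬x1 ∨ x6) — ¬x3 is true.
  4. (¬x2 ∨ ¬x5 ∨ x3) — ¬x5 is true.
  5. (¬x3 ∨ x5 ∨ ¬x4) — ¬x3 is true.
  6. (x6 ∨ ¬x2) — x6 is true.
  7. (¬x3 ∨ ¬x6 ∨ x4) — x4 is true.
  8. (¬x3 ∨ ¬x4) — ¬x3 is true.
  9. (x6 ∨ ¬x4 ∨ ¬x3) — ¬x3 is true.
  10. (x4 ∨ ¬x5) — ¬x5 is true.
  11. (x4) — x4 is true.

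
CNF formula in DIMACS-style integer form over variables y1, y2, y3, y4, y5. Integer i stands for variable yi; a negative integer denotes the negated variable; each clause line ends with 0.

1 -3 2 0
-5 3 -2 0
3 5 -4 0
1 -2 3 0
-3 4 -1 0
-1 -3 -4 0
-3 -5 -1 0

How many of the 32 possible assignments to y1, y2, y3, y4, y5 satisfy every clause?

11

Split on y3, then y1.
  y3=T, y1=T: a clause becomes empty — 0.
  y3=T, y1=F: remaining (y2,y4,y5) ∈ {(T,F,F); (T,F,T); (T,T,F); (T,T,T)} — 4.
  y3=F, y1=T: remaining (y2,y4,y5) ∈ {(F,F,F); (F,F,T); (F,T,T); (T,F,F)} — 4.
  y3=F, y1=F: remaining (y2,y4,y5) ∈ {(F,F,F); (F,F,T); (F,T,T)} — 3.
Total: 0 + 4 + 4 + 3 = 11.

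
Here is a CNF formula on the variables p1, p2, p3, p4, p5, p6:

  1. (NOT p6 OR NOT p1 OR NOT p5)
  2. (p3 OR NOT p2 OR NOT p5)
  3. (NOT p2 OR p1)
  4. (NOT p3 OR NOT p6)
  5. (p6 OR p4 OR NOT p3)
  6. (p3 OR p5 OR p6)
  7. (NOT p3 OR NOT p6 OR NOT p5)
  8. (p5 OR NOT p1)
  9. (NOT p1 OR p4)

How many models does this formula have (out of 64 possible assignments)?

11

Case analysis on p3 and p5:
  p3=T, p5=T: remaining (p1,p2,p4,p6) ∈ {(F,F,T,F); (T,F,T,F); (T,T,T,F)} — 3.
  p3=T, p5=F: remaining (p1,p2,p4,p6) ∈ {(F,F,T,F)} — 1.
  p3=F, p5=T: 5 of the 16 assignments to (p1,p2,p4,p6) work.
  p3=F, p5=F: remaining (p1,p2,p4,p6) ∈ {(F,F,F,T); (F,F,T,T)} — 2.
Total: 3 + 1 + 5 + 2 = 11.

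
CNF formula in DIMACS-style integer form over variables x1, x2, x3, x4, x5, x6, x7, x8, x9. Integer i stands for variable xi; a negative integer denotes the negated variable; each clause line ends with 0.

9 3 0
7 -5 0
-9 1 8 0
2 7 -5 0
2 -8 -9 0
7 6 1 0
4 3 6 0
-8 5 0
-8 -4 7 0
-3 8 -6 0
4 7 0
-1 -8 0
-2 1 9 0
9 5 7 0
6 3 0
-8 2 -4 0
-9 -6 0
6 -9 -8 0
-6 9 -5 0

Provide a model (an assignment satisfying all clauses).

x1=True, x2=True, x3=True, x4=False, x5=False, x6=False, x7=True, x8=False, x9=False

Check each clause:
  1. (x3 | x9) — x3 is true.
  2. (x7 | ~x5) — ~x5 is true.
  3. (x1 | x8 | ~x9) — x1 is true.
  4. (~x5 | x2 | x7) — x2 is true.
  5. (x2 | ~x9 | ~x8) — ~x8 is true.
  6. (x7 | x6 | x1) — x1 is true.
  7. (x3 | x6 | x4) — x3 is true.
  8. (x5 | ~x8) — ~x8 is true.
  9. (~x4 | ~x8 | x7) — ~x8 is true.
  10. (~x6 | x8 | ~x3) — ~x6 is true.
  11. (x7 | x4) — x7 is true.
  12. (~x1 | ~x8) — ~x8 is true.
  13. (x1 | ~x2 | x9) — x1 is true.
  14. (x5 | x9 | x7) — x7 is true.
  15. (x3 | x6) — x3 is true.
  16. (~x4 | ~x8 | x2) — ~x8 is true.
  17. (~x9 | ~x6) — ~x6 is true.
  18. (~x9 | ~x8 | x6) — ~x8 is true.
  19. (~x5 | x9 | ~x6) — ~x6 is true.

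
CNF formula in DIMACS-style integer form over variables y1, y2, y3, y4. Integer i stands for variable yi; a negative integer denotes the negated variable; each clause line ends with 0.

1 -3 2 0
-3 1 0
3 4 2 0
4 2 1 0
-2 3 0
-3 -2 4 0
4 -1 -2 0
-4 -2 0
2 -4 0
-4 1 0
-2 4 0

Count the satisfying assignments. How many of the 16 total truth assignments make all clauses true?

1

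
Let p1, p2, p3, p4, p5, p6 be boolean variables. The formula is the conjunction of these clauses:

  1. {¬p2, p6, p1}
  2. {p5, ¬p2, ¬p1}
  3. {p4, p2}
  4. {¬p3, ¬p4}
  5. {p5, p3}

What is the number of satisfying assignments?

14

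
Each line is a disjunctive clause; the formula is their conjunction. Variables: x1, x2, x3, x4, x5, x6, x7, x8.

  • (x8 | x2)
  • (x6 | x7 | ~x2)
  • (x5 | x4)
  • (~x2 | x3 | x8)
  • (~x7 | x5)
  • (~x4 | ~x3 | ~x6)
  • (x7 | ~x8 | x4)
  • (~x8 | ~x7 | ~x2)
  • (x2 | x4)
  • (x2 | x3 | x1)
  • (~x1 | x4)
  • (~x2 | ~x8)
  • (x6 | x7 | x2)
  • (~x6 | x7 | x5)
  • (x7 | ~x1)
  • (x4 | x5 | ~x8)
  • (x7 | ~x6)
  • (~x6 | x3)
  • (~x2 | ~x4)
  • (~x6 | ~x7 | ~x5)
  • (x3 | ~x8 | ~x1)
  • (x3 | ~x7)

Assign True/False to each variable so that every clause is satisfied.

Set x1 = False and propagate.
Try x2 = False.
  then x8 is forced to True.
  then x4 is forced to True.
  then x3 is forced to True.
  then x6 is forced to False.
  then x7 is forced to True.
  then x5 is forced to True.

x1=False, x2=False, x3=True, x4=True, x5=True, x6=False, x7=True, x8=True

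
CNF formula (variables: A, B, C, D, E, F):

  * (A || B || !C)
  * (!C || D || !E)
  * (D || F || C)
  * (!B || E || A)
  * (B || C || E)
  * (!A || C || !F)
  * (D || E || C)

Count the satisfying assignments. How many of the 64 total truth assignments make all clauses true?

23

Split on C, then E.
  C=T, E=T: F free; 3 ways for (A,B,D) × 2^1 = 6.
  C=T, E=F: forces A=T; B, D, F free → 2^3 = 8.
  C=F, E=T: B free; 4 ways for (A,D,F) × 2^1 = 8.
  C=F, E=F: remaining (A,B,D,F) ∈ {(T,T,T,F)} — 1.
Total: 6 + 8 + 8 + 1 = 23.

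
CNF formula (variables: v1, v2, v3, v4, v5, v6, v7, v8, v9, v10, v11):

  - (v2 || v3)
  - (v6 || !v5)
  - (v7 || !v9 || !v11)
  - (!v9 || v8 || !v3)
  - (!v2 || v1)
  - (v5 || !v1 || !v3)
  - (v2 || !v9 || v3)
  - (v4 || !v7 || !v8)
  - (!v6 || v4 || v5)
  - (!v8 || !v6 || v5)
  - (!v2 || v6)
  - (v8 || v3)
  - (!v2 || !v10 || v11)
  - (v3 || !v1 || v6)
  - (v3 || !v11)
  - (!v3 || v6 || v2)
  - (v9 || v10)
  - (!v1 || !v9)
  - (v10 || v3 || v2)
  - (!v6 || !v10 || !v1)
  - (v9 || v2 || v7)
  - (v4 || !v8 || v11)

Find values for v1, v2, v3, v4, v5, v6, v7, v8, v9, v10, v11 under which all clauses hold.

v1=0, v2=0, v3=1, v4=1, v5=1, v6=1, v7=1, v8=1, v9=0, v10=1, v11=1

Check each clause:
  1. (v2 || v3) — v3 is true.
  2. (!v5 || v6) — v6 is true.
  3. (v7 || !v11 || !v9) — v7 is true.
  4. (v8 || !v9 || !v3) — v8 is true.
  5. (v1 || !v2) — !v2 is true.
  6. (!v1 || !v3 || v5) — v5 is true.
  7. (v3 || !v9 || v2) — v3 is true.
  8. (v4 || !v8 || !v7) — v4 is true.
  9. (v5 || v4 || !v6) — v4 is true.
  10. (!v8 || !v6 || v5) — v5 is true.
  11. (!v2 || v6) — !v2 is true.
  12. (v8 || v3) — v8 is true.
  13. (!v2 || v11 || !v10) — v11 is true.
  14. (!v1 || v3 || v6) — v3 is true.
  15. (!v11 || v3) — v3 is true.
  16. (v6 || !v3 || v2) — v6 is true.
  17. (v10 || v9) — v10 is true.
  18. (!v9 || !v1) — !v1 is true.
  19. (v2 || v3 || v10) — v10 is true.
  20. (!v10 || !v1 || !v6) — !v1 is true.
  21. (v9 || v7 || v2) — v7 is true.
  22. (v4 || !v8 || v11) — v11 is true.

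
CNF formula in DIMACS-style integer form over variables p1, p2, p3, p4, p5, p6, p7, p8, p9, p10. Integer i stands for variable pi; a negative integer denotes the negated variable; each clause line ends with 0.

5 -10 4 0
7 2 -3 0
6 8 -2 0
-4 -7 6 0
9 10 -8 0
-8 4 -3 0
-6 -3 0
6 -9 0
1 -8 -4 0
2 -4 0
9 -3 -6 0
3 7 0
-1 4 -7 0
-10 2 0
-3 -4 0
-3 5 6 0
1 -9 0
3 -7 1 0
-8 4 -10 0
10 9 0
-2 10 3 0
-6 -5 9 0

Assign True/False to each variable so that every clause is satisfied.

p1 = T, p2 = T, p3 = F, p4 = T, p5 = F, p6 = T, p7 = T, p8 = F, p9 = F, p10 = T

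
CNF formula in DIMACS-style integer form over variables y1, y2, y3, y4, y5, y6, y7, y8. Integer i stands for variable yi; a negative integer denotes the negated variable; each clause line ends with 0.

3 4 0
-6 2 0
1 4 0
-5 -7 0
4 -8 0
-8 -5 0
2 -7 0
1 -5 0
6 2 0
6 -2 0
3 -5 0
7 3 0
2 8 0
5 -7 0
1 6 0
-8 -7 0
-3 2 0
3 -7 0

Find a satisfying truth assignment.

y1 = True, y2 = True, y3 = True, y4 = False, y5 = True, y6 = True, y7 = False, y8 = False

Check each clause:
  1. (y3 || y4) — y3 is true.
  2. (!y6 || y2) — y2 is true.
  3. (y1 || y4) — y1 is true.
  4. (!y7 || !y5) — !y7 is true.
  5. (!y8 || y4) — !y8 is true.
  6. (!y8 || !y5) — !y8 is true.
  7. (!y7 || y2) — !y7 is true.
  8. (!y5 || y1) — y1 is true.
  9. (y2 || y6) — y2 is true.
  10. (y6 || !y2) — y6 is true.
  11. (!y5 || y3) — y3 is true.
  12. (y3 || y7) — y3 is true.
  13. (y8 || y2) — y2 is true.
  14. (y5 || !y7) — !y7 is true.
  15. (y1 || y6) — y1 is true.
  16. (!y8 || !y7) — !y8 is true.
  17. (!y3 || y2) — y2 is true.
  18. (!y7 || y3) — !y7 is true.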